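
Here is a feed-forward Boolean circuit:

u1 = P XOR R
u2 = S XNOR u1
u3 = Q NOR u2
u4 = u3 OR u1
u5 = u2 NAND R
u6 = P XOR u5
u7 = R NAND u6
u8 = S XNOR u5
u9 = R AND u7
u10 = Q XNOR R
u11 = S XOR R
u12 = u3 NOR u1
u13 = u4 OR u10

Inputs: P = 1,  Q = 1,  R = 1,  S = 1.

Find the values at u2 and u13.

u1 = P XOR R = 1 XOR 1 = 0
u2 = S XNOR u1 = 1 XNOR 0 = 0
u3 = Q NOR u2 = 1 NOR 0 = 0
u4 = u3 OR u1 = 0 OR 0 = 0
u10 = Q XNOR R = 1 XNOR 1 = 1
u13 = u4 OR u10 = 0 OR 1 = 1

u2 = 0  u13 = 1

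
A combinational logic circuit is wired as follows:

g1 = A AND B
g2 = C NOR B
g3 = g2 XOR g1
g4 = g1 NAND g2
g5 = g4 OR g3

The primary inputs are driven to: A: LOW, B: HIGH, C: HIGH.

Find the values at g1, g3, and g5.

g1 = A AND B = LOW AND HIGH = LOW
g2 = C NOR B = HIGH NOR HIGH = LOW
g3 = g2 XOR g1 = LOW XOR LOW = LOW
g4 = g1 NAND g2 = LOW NAND LOW = HIGH
g5 = g4 OR g3 = HIGH OR LOW = HIGH

g1 = LOW, g3 = LOW, g5 = HIGH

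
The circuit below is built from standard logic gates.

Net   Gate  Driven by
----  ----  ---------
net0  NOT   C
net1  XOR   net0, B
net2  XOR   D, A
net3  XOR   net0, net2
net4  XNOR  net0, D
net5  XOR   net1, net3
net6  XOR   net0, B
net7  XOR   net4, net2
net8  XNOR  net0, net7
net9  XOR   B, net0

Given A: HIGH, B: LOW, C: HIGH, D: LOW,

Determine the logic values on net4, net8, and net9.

net4 = HIGH, net8 = HIGH, net9 = LOW

net0 = NOT C = NOT HIGH = LOW
net2 = D XOR A = LOW XOR HIGH = HIGH
net4 = net0 XNOR D = LOW XNOR LOW = HIGH
net7 = net4 XOR net2 = HIGH XOR HIGH = LOW
net8 = net0 XNOR net7 = LOW XNOR LOW = HIGH
net9 = B XOR net0 = LOW XOR LOW = LOW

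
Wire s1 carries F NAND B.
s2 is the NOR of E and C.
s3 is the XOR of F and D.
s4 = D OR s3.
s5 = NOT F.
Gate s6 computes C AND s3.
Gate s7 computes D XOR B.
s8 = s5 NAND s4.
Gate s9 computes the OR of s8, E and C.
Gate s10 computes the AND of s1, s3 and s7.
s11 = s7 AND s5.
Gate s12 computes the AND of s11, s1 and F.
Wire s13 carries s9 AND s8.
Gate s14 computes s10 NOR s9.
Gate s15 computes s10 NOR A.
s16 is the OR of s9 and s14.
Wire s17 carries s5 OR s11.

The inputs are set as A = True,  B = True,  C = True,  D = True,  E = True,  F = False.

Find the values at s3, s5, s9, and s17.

s3 = True  s5 = True  s9 = True  s17 = True

s3 = F XOR D = False XOR True = True
s4 = D OR s3 = True OR True = True
s5 = NOT F = NOT False = True
s7 = D XOR B = True XOR True = False
s8 = s5 NAND s4 = True NAND True = False
s9 = s8 OR E OR C = False OR True OR True = True
s11 = s7 AND s5 = False AND True = False
s17 = s5 OR s11 = True OR False = True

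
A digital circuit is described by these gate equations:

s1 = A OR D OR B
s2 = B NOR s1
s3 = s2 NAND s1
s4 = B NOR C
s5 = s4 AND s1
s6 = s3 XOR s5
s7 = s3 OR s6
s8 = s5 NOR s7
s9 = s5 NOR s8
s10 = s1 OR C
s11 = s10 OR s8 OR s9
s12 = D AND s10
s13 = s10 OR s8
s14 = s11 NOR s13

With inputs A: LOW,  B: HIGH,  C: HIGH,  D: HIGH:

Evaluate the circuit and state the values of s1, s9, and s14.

s1 = A OR D OR B = LOW OR HIGH OR HIGH = HIGH
s2 = B NOR s1 = HIGH NOR HIGH = LOW
s3 = s2 NAND s1 = LOW NAND HIGH = HIGH
s4 = B NOR C = HIGH NOR HIGH = LOW
s5 = s4 AND s1 = LOW AND HIGH = LOW
s6 = s3 XOR s5 = HIGH XOR LOW = HIGH
s7 = s3 OR s6 = HIGH OR HIGH = HIGH
s8 = s5 NOR s7 = LOW NOR HIGH = LOW
s9 = s5 NOR s8 = LOW NOR LOW = HIGH
s10 = s1 OR C = HIGH OR HIGH = HIGH
s11 = s10 OR s8 OR s9 = HIGH OR LOW OR HIGH = HIGH
s13 = s10 OR s8 = HIGH OR LOW = HIGH
s14 = s11 NOR s13 = HIGH NOR HIGH = LOW

s1 = HIGH  s9 = HIGH  s14 = LOW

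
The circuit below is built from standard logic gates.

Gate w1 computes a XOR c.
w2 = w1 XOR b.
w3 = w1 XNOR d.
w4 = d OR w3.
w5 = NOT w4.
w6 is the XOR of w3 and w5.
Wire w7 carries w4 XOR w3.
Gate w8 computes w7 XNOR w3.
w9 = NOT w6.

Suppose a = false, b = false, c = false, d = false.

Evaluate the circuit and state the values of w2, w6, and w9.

w2 = false  w6 = true  w9 = false

w1 = a XOR c = false XOR false = false
w2 = w1 XOR b = false XOR false = false
w3 = w1 XNOR d = false XNOR false = true
w4 = d OR w3 = false OR true = true
w5 = NOT w4 = NOT true = false
w6 = w3 XOR w5 = true XOR false = true
w9 = NOT w6 = NOT true = false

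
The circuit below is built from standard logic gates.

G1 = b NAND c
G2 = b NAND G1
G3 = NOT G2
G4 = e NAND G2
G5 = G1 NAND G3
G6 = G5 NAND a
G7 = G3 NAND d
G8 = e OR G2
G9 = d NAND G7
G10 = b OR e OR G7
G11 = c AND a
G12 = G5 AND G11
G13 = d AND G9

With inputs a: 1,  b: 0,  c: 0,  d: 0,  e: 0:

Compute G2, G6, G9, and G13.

G1 = b NAND c = 0 NAND 0 = 1
G2 = b NAND G1 = 0 NAND 1 = 1
G3 = NOT G2 = NOT 1 = 0
G5 = G1 NAND G3 = 1 NAND 0 = 1
G6 = G5 NAND a = 1 NAND 1 = 0
G7 = G3 NAND d = 0 NAND 0 = 1
G9 = d NAND G7 = 0 NAND 1 = 1
G13 = d AND G9 = 0 AND 1 = 0

G2 = 1; G6 = 0; G9 = 1; G13 = 0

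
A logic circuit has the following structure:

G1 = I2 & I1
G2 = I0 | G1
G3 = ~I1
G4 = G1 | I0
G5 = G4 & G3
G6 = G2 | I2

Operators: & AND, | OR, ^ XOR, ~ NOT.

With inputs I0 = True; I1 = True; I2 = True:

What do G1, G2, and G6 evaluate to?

G1 = I2 AND I1 = True AND True = True
G2 = I0 OR G1 = True OR True = True
G6 = G2 OR I2 = True OR True = True

G1 = True  G2 = True  G6 = True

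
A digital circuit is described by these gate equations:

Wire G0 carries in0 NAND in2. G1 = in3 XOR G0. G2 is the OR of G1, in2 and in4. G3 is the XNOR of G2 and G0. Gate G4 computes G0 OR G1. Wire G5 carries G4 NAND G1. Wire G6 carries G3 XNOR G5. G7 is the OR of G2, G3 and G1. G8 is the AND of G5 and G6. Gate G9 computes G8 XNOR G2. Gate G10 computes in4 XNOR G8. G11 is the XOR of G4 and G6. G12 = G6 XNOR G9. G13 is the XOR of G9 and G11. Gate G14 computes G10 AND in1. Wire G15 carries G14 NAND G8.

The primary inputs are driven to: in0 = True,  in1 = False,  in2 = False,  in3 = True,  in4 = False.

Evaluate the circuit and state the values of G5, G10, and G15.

G0 = in0 NAND in2 = True NAND False = True
G1 = in3 XOR G0 = True XOR True = False
G2 = G1 OR in2 OR in4 = False OR False OR False = False
G3 = G2 XNOR G0 = False XNOR True = False
G4 = G0 OR G1 = True OR False = True
G5 = G4 NAND G1 = True NAND False = True
G6 = G3 XNOR G5 = False XNOR True = False
G8 = G5 AND G6 = True AND False = False
G10 = in4 XNOR G8 = False XNOR False = True
G14 = G10 AND in1 = True AND False = False
G15 = G14 NAND G8 = False NAND False = True

G5 = True  G10 = True  G15 = True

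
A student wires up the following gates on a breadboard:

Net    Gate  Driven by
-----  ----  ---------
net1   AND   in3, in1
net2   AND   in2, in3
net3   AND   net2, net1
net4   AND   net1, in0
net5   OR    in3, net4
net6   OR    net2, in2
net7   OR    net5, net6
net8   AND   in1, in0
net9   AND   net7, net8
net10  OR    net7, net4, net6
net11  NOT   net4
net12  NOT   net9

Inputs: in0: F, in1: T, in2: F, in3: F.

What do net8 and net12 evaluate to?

net1 = in3 AND in1 = F AND T = F
net2 = in2 AND in3 = F AND F = F
net4 = net1 AND in0 = F AND F = F
net5 = in3 OR net4 = F OR F = F
net6 = net2 OR in2 = F OR F = F
net7 = net5 OR net6 = F OR F = F
net8 = in1 AND in0 = T AND F = F
net9 = net7 AND net8 = F AND F = F
net12 = NOT net9 = NOT F = T

net8 = F  net12 = T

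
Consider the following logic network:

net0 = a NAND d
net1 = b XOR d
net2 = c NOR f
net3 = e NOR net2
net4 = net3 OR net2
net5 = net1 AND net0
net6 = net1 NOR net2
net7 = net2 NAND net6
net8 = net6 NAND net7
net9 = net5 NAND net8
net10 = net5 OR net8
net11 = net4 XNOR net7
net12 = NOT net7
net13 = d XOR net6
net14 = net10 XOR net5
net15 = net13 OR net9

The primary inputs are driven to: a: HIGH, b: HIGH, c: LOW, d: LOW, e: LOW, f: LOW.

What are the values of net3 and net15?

net0 = a NAND d = HIGH NAND LOW = HIGH
net1 = b XOR d = HIGH XOR LOW = HIGH
net2 = c NOR f = LOW NOR LOW = HIGH
net3 = e NOR net2 = LOW NOR HIGH = LOW
net5 = net1 AND net0 = HIGH AND HIGH = HIGH
net6 = net1 NOR net2 = HIGH NOR HIGH = LOW
net7 = net2 NAND net6 = HIGH NAND LOW = HIGH
net8 = net6 NAND net7 = LOW NAND HIGH = HIGH
net9 = net5 NAND net8 = HIGH NAND HIGH = LOW
net13 = d XOR net6 = LOW XOR LOW = LOW
net15 = net13 OR net9 = LOW OR LOW = LOW

net3 = LOW  net15 = LOW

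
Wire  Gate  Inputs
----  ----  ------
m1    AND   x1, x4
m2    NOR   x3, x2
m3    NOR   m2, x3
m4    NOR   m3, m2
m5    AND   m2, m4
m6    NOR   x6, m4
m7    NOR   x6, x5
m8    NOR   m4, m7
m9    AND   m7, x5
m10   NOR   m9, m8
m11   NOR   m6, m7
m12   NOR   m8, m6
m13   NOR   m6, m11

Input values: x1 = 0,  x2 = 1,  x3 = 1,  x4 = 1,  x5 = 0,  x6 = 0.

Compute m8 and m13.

m2 = x3 NOR x2 = 1 NOR 1 = 0
m3 = m2 NOR x3 = 0 NOR 1 = 0
m4 = m3 NOR m2 = 0 NOR 0 = 1
m6 = x6 NOR m4 = 0 NOR 1 = 0
m7 = x6 NOR x5 = 0 NOR 0 = 1
m8 = m4 NOR m7 = 1 NOR 1 = 0
m11 = m6 NOR m7 = 0 NOR 1 = 0
m13 = m6 NOR m11 = 0 NOR 0 = 1

m8 = 0  m13 = 1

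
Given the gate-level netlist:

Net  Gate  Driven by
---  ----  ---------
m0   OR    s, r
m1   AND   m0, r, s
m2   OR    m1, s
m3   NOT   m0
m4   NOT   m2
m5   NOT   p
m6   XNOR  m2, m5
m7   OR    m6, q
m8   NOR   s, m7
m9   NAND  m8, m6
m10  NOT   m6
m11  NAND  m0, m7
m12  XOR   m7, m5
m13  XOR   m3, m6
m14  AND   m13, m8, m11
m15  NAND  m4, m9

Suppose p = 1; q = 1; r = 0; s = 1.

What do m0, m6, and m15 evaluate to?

m0 = 1, m6 = 0, m15 = 1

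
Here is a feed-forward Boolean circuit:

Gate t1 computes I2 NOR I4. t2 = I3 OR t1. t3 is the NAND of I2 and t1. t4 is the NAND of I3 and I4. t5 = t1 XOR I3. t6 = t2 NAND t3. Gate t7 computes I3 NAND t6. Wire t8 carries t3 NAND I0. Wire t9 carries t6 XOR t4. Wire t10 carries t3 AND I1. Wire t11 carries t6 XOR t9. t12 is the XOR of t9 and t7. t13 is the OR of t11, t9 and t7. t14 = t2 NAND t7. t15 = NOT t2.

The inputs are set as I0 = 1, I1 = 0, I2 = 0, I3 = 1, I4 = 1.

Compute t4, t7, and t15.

t4 = 0, t7 = 1, t15 = 0

t1 = I2 NOR I4 = 0 NOR 1 = 0
t2 = I3 OR t1 = 1 OR 0 = 1
t3 = I2 NAND t1 = 0 NAND 0 = 1
t4 = I3 NAND I4 = 1 NAND 1 = 0
t6 = t2 NAND t3 = 1 NAND 1 = 0
t7 = I3 NAND t6 = 1 NAND 0 = 1
t15 = NOT t2 = NOT 1 = 0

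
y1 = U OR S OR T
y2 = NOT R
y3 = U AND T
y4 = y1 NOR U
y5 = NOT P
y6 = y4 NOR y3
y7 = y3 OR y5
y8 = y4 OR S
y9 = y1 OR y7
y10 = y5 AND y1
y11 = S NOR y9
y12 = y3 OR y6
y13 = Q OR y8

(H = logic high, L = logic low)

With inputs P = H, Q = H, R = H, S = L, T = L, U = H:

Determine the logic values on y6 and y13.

y6 = H, y13 = H

y1 = U OR S OR T = H OR L OR L = H
y3 = U AND T = H AND L = L
y4 = y1 NOR U = H NOR H = L
y6 = y4 NOR y3 = L NOR L = H
y8 = y4 OR S = L OR L = L
y13 = Q OR y8 = H OR L = H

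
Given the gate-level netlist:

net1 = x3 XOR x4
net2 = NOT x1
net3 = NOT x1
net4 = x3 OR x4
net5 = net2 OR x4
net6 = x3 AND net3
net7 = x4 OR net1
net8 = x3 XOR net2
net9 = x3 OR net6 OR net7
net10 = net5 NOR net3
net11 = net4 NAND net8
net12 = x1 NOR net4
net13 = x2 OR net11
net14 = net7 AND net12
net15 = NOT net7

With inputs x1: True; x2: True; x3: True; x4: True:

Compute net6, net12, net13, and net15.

net6 = False, net12 = False, net13 = True, net15 = False

net1 = x3 XOR x4 = True XOR True = False
net2 = NOT x1 = NOT True = False
net3 = NOT x1 = NOT True = False
net4 = x3 OR x4 = True OR True = True
net6 = x3 AND net3 = True AND False = False
net7 = x4 OR net1 = True OR False = True
net8 = x3 XOR net2 = True XOR False = True
net11 = net4 NAND net8 = True NAND True = False
net12 = x1 NOR net4 = True NOR True = False
net13 = x2 OR net11 = True OR False = True
net15 = NOT net7 = NOT True = False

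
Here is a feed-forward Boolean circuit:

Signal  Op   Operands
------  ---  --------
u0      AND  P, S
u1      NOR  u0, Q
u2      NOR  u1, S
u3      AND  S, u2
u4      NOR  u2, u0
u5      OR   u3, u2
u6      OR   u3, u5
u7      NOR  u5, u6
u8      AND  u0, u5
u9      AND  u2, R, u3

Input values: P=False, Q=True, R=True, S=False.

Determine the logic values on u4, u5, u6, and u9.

u4 = False  u5 = True  u6 = True  u9 = False

u0 = P AND S = False AND False = False
u1 = u0 NOR Q = False NOR True = False
u2 = u1 NOR S = False NOR False = True
u3 = S AND u2 = False AND True = False
u4 = u2 NOR u0 = True NOR False = False
u5 = u3 OR u2 = False OR True = True
u6 = u3 OR u5 = False OR True = True
u9 = u2 AND R AND u3 = True AND True AND False = False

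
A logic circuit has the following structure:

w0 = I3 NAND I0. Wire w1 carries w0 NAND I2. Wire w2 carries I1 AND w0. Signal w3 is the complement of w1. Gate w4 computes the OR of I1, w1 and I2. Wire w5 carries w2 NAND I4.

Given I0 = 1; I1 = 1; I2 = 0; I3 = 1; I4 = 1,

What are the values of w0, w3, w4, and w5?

w0 = 0  w3 = 0  w4 = 1  w5 = 1

w0 = I3 NAND I0 = 1 NAND 1 = 0
w1 = w0 NAND I2 = 0 NAND 0 = 1
w2 = I1 AND w0 = 1 AND 0 = 0
w3 = NOT w1 = NOT 1 = 0
w4 = I1 OR w1 OR I2 = 1 OR 1 OR 0 = 1
w5 = w2 NAND I4 = 0 NAND 1 = 1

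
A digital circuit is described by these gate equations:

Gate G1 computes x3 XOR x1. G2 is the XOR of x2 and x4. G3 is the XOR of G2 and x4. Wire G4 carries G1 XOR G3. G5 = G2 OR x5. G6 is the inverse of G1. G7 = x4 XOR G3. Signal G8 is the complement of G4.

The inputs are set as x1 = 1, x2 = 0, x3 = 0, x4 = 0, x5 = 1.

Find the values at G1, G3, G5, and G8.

G1 = 1  G3 = 0  G5 = 1  G8 = 0

G1 = x3 XOR x1 = 0 XOR 1 = 1
G2 = x2 XOR x4 = 0 XOR 0 = 0
G3 = G2 XOR x4 = 0 XOR 0 = 0
G4 = G1 XOR G3 = 1 XOR 0 = 1
G5 = G2 OR x5 = 0 OR 1 = 1
G8 = NOT G4 = NOT 1 = 0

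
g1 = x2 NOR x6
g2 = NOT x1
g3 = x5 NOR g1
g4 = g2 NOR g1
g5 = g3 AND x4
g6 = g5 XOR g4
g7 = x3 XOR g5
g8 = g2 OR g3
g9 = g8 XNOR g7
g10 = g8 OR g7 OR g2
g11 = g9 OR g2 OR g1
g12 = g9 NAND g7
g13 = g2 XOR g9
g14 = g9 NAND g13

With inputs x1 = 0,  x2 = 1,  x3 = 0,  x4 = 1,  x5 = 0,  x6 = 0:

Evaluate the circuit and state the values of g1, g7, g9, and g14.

g1 = 0, g7 = 1, g9 = 1, g14 = 1

g1 = x2 NOR x6 = 1 NOR 0 = 0
g2 = NOT x1 = NOT 0 = 1
g3 = x5 NOR g1 = 0 NOR 0 = 1
g5 = g3 AND x4 = 1 AND 1 = 1
g7 = x3 XOR g5 = 0 XOR 1 = 1
g8 = g2 OR g3 = 1 OR 1 = 1
g9 = g8 XNOR g7 = 1 XNOR 1 = 1
g13 = g2 XOR g9 = 1 XOR 1 = 0
g14 = g9 NAND g13 = 1 NAND 0 = 1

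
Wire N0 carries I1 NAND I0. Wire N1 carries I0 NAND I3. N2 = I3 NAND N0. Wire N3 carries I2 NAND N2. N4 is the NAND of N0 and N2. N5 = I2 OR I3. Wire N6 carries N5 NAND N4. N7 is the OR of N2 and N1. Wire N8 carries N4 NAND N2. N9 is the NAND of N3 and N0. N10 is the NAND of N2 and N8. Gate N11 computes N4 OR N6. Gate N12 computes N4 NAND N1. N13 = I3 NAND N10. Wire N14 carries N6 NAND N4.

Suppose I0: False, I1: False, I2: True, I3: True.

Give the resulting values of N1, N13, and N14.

N1 = True, N13 = False, N14 = True

N0 = I1 NAND I0 = False NAND False = True
N1 = I0 NAND I3 = False NAND True = True
N2 = I3 NAND N0 = True NAND True = False
N4 = N0 NAND N2 = True NAND False = True
N5 = I2 OR I3 = True OR True = True
N6 = N5 NAND N4 = True NAND True = False
N8 = N4 NAND N2 = True NAND False = True
N10 = N2 NAND N8 = False NAND True = True
N13 = I3 NAND N10 = True NAND True = False
N14 = N6 NAND N4 = False NAND True = True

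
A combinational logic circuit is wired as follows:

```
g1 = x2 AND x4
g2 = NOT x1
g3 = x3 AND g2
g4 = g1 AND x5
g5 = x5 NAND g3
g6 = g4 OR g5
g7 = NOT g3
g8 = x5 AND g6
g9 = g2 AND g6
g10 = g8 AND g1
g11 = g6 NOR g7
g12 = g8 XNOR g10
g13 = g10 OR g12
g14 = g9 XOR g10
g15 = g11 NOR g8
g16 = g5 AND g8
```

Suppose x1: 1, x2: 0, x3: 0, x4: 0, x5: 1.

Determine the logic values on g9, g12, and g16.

g9 = 0  g12 = 0  g16 = 1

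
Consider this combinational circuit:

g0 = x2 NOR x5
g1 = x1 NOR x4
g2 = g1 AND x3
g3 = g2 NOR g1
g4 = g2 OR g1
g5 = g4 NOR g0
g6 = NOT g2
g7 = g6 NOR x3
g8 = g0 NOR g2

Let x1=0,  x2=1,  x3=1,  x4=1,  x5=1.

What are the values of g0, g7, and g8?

g0 = 0, g7 = 0, g8 = 1

g0 = x2 NOR x5 = 1 NOR 1 = 0
g1 = x1 NOR x4 = 0 NOR 1 = 0
g2 = g1 AND x3 = 0 AND 1 = 0
g6 = NOT g2 = NOT 0 = 1
g7 = g6 NOR x3 = 1 NOR 1 = 0
g8 = g0 NOR g2 = 0 NOR 0 = 1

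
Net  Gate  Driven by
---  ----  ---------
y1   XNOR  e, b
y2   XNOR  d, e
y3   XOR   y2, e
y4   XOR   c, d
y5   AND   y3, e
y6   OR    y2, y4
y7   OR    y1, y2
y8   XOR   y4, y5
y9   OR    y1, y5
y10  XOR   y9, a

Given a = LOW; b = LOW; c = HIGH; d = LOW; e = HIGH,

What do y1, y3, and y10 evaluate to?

y1 = LOW, y3 = HIGH, y10 = HIGH

y1 = e XNOR b = HIGH XNOR LOW = LOW
y2 = d XNOR e = LOW XNOR HIGH = LOW
y3 = y2 XOR e = LOW XOR HIGH = HIGH
y5 = y3 AND e = HIGH AND HIGH = HIGH
y9 = y1 OR y5 = LOW OR HIGH = HIGH
y10 = y9 XOR a = HIGH XOR LOW = HIGH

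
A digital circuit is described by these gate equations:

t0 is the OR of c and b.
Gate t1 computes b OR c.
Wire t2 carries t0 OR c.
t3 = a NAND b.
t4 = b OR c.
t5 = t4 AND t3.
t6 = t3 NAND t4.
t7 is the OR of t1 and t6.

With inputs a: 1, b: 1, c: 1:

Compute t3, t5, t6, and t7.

t1 = b OR c = 1 OR 1 = 1
t3 = a NAND b = 1 NAND 1 = 0
t4 = b OR c = 1 OR 1 = 1
t5 = t4 AND t3 = 1 AND 0 = 0
t6 = t3 NAND t4 = 0 NAND 1 = 1
t7 = t1 OR t6 = 1 OR 1 = 1

t3 = 0  t5 = 0  t6 = 1  t7 = 1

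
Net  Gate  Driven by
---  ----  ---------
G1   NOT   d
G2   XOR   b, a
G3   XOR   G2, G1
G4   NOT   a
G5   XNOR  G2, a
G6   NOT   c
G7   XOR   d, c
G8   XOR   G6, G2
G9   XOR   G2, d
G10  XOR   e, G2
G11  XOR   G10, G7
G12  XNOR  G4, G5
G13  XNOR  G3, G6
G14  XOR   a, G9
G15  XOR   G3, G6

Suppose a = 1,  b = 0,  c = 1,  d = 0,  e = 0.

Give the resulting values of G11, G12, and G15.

G1 = NOT d = NOT 0 = 1
G2 = b XOR a = 0 XOR 1 = 1
G3 = G2 XOR G1 = 1 XOR 1 = 0
G4 = NOT a = NOT 1 = 0
G5 = G2 XNOR a = 1 XNOR 1 = 1
G6 = NOT c = NOT 1 = 0
G7 = d XOR c = 0 XOR 1 = 1
G10 = e XOR G2 = 0 XOR 1 = 1
G11 = G10 XOR G7 = 1 XOR 1 = 0
G12 = G4 XNOR G5 = 0 XNOR 1 = 0
G15 = G3 XOR G6 = 0 XOR 0 = 0

G11 = 0  G12 = 0  G15 = 0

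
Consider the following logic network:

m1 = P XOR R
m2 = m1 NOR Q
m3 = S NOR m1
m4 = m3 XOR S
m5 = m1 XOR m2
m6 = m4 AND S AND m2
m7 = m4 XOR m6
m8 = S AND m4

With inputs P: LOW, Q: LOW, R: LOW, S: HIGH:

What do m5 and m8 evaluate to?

m5 = HIGH, m8 = HIGH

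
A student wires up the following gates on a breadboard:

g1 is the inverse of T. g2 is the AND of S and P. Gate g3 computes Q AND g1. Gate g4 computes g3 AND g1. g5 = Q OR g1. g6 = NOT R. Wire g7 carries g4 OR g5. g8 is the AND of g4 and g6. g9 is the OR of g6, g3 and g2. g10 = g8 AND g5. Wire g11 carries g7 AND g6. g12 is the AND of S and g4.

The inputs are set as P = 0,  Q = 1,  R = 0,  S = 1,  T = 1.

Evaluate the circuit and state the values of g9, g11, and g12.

g1 = NOT T = NOT 1 = 0
g2 = S AND P = 1 AND 0 = 0
g3 = Q AND g1 = 1 AND 0 = 0
g4 = g3 AND g1 = 0 AND 0 = 0
g5 = Q OR g1 = 1 OR 0 = 1
g6 = NOT R = NOT 0 = 1
g7 = g4 OR g5 = 0 OR 1 = 1
g9 = g6 OR g3 OR g2 = 1 OR 0 OR 0 = 1
g11 = g7 AND g6 = 1 AND 1 = 1
g12 = S AND g4 = 1 AND 0 = 0

g9 = 1, g11 = 1, g12 = 0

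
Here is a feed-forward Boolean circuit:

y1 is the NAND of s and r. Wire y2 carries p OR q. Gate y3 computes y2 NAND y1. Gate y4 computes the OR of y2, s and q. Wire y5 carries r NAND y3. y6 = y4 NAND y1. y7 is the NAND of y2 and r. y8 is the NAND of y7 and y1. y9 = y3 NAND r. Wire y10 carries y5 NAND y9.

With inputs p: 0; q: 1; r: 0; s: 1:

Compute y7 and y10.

y7 = 1  y10 = 0

y1 = s NAND r = 1 NAND 0 = 1
y2 = p OR q = 0 OR 1 = 1
y3 = y2 NAND y1 = 1 NAND 1 = 0
y5 = r NAND y3 = 0 NAND 0 = 1
y7 = y2 NAND r = 1 NAND 0 = 1
y9 = y3 NAND r = 0 NAND 0 = 1
y10 = y5 NAND y9 = 1 NAND 1 = 0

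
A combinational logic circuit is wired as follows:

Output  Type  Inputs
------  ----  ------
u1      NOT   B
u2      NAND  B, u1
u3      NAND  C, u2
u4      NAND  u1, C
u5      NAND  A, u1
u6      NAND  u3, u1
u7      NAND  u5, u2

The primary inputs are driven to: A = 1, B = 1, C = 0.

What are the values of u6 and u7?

u6 = 1, u7 = 0

u1 = NOT B = NOT 1 = 0
u2 = B NAND u1 = 1 NAND 0 = 1
u3 = C NAND u2 = 0 NAND 1 = 1
u5 = A NAND u1 = 1 NAND 0 = 1
u6 = u3 NAND u1 = 1 NAND 0 = 1
u7 = u5 NAND u2 = 1 NAND 1 = 0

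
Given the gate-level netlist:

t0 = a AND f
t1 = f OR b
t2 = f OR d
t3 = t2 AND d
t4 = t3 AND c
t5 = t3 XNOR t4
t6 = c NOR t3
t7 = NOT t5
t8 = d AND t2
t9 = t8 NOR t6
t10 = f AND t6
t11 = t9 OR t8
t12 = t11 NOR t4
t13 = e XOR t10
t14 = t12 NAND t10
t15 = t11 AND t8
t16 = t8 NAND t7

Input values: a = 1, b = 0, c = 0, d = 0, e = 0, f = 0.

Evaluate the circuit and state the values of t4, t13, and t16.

t2 = f OR d = 0 OR 0 = 0
t3 = t2 AND d = 0 AND 0 = 0
t4 = t3 AND c = 0 AND 0 = 0
t5 = t3 XNOR t4 = 0 XNOR 0 = 1
t6 = c NOR t3 = 0 NOR 0 = 1
t7 = NOT t5 = NOT 1 = 0
t8 = d AND t2 = 0 AND 0 = 0
t10 = f AND t6 = 0 AND 1 = 0
t13 = e XOR t10 = 0 XOR 0 = 0
t16 = t8 NAND t7 = 0 NAND 0 = 1

t4 = 0  t13 = 0  t16 = 1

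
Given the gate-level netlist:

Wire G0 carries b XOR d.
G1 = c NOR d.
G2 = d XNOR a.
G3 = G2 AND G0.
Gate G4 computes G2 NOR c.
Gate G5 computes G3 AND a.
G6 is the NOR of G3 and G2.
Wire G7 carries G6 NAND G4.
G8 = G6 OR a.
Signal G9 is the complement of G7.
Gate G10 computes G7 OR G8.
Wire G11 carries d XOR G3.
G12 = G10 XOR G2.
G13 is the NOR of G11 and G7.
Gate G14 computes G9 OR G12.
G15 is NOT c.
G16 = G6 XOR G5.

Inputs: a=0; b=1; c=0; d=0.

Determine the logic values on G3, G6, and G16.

G3 = 1  G6 = 0  G16 = 0

G0 = b XOR d = 1 XOR 0 = 1
G2 = d XNOR a = 0 XNOR 0 = 1
G3 = G2 AND G0 = 1 AND 1 = 1
G5 = G3 AND a = 1 AND 0 = 0
G6 = G3 NOR G2 = 1 NOR 1 = 0
G16 = G6 XOR G5 = 0 XOR 0 = 0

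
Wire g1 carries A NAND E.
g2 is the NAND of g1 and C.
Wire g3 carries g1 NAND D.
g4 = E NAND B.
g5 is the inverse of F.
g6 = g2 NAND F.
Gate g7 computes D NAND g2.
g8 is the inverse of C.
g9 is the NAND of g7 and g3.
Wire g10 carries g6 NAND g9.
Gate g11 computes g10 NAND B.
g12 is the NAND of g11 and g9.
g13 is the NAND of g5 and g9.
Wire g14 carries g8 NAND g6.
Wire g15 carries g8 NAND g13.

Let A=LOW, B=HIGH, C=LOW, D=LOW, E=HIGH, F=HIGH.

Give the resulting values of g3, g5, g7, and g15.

g1 = A NAND E = LOW NAND HIGH = HIGH
g2 = g1 NAND C = HIGH NAND LOW = HIGH
g3 = g1 NAND D = HIGH NAND LOW = HIGH
g5 = NOT F = NOT HIGH = LOW
g7 = D NAND g2 = LOW NAND HIGH = HIGH
g8 = NOT C = NOT LOW = HIGH
g9 = g7 NAND g3 = HIGH NAND HIGH = LOW
g13 = g5 NAND g9 = LOW NAND LOW = HIGH
g15 = g8 NAND g13 = HIGH NAND HIGH = LOW

g3 = HIGH; g5 = LOW; g7 = HIGH; g15 = LOW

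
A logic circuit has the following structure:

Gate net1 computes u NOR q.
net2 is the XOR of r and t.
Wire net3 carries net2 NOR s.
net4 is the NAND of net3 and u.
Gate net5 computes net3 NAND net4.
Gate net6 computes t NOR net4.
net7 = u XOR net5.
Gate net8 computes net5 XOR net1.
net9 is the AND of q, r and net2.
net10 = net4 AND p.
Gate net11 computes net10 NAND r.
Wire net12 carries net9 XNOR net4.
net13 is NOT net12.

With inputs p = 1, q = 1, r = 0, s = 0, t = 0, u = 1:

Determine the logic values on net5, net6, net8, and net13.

net5 = 1; net6 = 1; net8 = 1; net13 = 0

net1 = u NOR q = 1 NOR 1 = 0
net2 = r XOR t = 0 XOR 0 = 0
net3 = net2 NOR s = 0 NOR 0 = 1
net4 = net3 NAND u = 1 NAND 1 = 0
net5 = net3 NAND net4 = 1 NAND 0 = 1
net6 = t NOR net4 = 0 NOR 0 = 1
net8 = net5 XOR net1 = 1 XOR 0 = 1
net9 = q AND r AND net2 = 1 AND 0 AND 0 = 0
net12 = net9 XNOR net4 = 0 XNOR 0 = 1
net13 = NOT net12 = NOT 1 = 0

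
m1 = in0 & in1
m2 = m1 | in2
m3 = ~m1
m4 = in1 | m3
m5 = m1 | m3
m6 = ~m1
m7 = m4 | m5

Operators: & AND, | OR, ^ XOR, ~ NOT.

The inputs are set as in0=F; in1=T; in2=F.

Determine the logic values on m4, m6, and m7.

m4 = T  m6 = T  m7 = T

m1 = in0 AND in1 = F AND T = F
m3 = NOT m1 = NOT F = T
m4 = in1 OR m3 = T OR T = T
m5 = m1 OR m3 = F OR T = T
m6 = NOT m1 = NOT F = T
m7 = m4 OR m5 = T OR T = T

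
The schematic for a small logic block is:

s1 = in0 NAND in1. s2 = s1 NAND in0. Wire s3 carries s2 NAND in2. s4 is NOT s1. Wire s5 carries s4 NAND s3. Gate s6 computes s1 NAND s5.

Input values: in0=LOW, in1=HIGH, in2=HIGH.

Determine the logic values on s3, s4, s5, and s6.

s3 = LOW; s4 = LOW; s5 = HIGH; s6 = LOW

s1 = in0 NAND in1 = LOW NAND HIGH = HIGH
s2 = s1 NAND in0 = HIGH NAND LOW = HIGH
s3 = s2 NAND in2 = HIGH NAND HIGH = LOW
s4 = NOT s1 = NOT HIGH = LOW
s5 = s4 NAND s3 = LOW NAND LOW = HIGH
s6 = s1 NAND s5 = HIGH NAND HIGH = LOW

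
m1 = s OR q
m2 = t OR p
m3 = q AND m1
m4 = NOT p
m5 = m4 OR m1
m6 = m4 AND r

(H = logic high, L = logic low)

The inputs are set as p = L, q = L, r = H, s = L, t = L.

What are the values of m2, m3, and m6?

m1 = s OR q = L OR L = L
m2 = t OR p = L OR L = L
m3 = q AND m1 = L AND L = L
m4 = NOT p = NOT L = H
m6 = m4 AND r = H AND H = H

m2 = L; m3 = L; m6 = H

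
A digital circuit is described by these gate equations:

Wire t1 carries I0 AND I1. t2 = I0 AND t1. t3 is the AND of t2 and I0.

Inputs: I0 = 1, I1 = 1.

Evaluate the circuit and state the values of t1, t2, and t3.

t1 = I0 AND I1 = 1 AND 1 = 1
t2 = I0 AND t1 = 1 AND 1 = 1
t3 = t2 AND I0 = 1 AND 1 = 1

t1 = 1, t2 = 1, t3 = 1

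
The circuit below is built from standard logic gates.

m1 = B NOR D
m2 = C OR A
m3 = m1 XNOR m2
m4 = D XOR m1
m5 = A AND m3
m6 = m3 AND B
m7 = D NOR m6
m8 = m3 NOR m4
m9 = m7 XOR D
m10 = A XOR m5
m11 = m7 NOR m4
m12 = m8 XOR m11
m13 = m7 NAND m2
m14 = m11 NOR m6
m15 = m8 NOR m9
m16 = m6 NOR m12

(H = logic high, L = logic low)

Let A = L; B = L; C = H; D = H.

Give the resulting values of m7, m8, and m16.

m7 = L  m8 = L  m16 = H

m1 = B NOR D = L NOR H = L
m2 = C OR A = H OR L = H
m3 = m1 XNOR m2 = L XNOR H = L
m4 = D XOR m1 = H XOR L = H
m6 = m3 AND B = L AND L = L
m7 = D NOR m6 = H NOR L = L
m8 = m3 NOR m4 = L NOR H = L
m11 = m7 NOR m4 = L NOR H = L
m12 = m8 XOR m11 = L XOR L = L
m16 = m6 NOR m12 = L NOR L = H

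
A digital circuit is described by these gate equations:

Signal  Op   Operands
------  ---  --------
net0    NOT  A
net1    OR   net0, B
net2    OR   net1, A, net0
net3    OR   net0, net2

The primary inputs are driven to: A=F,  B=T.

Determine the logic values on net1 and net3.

net1 = T, net3 = T

net0 = NOT A = NOT F = T
net1 = net0 OR B = T OR T = T
net2 = net1 OR A OR net0 = T OR F OR T = T
net3 = net0 OR net2 = T OR T = T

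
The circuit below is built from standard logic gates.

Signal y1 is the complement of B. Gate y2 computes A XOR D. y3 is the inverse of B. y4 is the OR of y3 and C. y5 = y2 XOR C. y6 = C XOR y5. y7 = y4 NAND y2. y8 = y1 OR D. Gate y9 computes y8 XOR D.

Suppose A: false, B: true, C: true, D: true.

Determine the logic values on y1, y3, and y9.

y1 = NOT B = NOT true = false
y3 = NOT B = NOT true = false
y8 = y1 OR D = false OR true = true
y9 = y8 XOR D = true XOR true = false

y1 = false  y3 = false  y9 = false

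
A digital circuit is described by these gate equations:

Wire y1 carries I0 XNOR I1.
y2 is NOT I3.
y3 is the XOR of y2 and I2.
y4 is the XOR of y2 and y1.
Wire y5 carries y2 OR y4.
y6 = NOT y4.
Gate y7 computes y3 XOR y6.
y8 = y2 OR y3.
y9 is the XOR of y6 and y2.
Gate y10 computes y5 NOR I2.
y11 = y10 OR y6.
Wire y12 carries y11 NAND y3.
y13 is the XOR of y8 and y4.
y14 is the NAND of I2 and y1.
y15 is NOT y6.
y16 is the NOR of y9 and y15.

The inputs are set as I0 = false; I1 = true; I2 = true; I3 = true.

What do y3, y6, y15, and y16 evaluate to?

y3 = true, y6 = true, y15 = false, y16 = false

y1 = I0 XNOR I1 = false XNOR true = false
y2 = NOT I3 = NOT true = false
y3 = y2 XOR I2 = false XOR true = true
y4 = y2 XOR y1 = false XOR false = false
y6 = NOT y4 = NOT false = true
y9 = y6 XOR y2 = true XOR false = true
y15 = NOT y6 = NOT true = false
y16 = y9 NOR y15 = true NOR false = false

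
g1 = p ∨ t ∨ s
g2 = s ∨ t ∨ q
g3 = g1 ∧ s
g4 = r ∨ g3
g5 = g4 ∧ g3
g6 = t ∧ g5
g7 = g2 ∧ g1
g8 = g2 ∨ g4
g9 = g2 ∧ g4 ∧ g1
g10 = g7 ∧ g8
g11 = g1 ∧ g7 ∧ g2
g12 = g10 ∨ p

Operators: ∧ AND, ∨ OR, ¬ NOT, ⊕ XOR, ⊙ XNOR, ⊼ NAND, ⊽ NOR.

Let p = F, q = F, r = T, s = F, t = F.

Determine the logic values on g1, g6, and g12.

g1 = p OR t OR s = F OR F OR F = F
g2 = s OR t OR q = F OR F OR F = F
g3 = g1 AND s = F AND F = F
g4 = r OR g3 = T OR F = T
g5 = g4 AND g3 = T AND F = F
g6 = t AND g5 = F AND F = F
g7 = g2 AND g1 = F AND F = F
g8 = g2 OR g4 = F OR T = T
g10 = g7 AND g8 = F AND T = F
g12 = g10 OR p = F OR F = F

g1 = F, g6 = F, g12 = F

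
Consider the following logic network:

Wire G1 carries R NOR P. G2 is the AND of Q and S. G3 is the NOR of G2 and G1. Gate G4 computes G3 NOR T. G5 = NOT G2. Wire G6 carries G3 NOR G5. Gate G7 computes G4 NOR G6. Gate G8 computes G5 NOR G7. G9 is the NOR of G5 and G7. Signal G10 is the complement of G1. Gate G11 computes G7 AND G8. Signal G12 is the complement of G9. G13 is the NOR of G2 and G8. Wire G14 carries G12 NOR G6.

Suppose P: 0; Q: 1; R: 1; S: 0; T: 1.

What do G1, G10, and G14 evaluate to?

G1 = R NOR P = 1 NOR 0 = 0
G2 = Q AND S = 1 AND 0 = 0
G3 = G2 NOR G1 = 0 NOR 0 = 1
G4 = G3 NOR T = 1 NOR 1 = 0
G5 = NOT G2 = NOT 0 = 1
G6 = G3 NOR G5 = 1 NOR 1 = 0
G7 = G4 NOR G6 = 0 NOR 0 = 1
G9 = G5 NOR G7 = 1 NOR 1 = 0
G10 = NOT G1 = NOT 0 = 1
G12 = NOT G9 = NOT 0 = 1
G14 = G12 NOR G6 = 1 NOR 0 = 0

G1 = 0, G10 = 1, G14 = 0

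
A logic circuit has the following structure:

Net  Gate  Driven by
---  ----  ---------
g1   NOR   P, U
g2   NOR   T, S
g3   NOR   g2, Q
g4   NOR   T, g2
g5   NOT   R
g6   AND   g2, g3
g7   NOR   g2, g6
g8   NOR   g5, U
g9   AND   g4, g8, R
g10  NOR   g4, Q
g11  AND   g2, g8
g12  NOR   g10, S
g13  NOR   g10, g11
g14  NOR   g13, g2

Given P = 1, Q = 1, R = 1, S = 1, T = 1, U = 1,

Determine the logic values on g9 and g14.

g2 = T NOR S = 1 NOR 1 = 0
g4 = T NOR g2 = 1 NOR 0 = 0
g5 = NOT R = NOT 1 = 0
g8 = g5 NOR U = 0 NOR 1 = 0
g9 = g4 AND g8 AND R = 0 AND 0 AND 1 = 0
g10 = g4 NOR Q = 0 NOR 1 = 0
g11 = g2 AND g8 = 0 AND 0 = 0
g13 = g10 NOR g11 = 0 NOR 0 = 1
g14 = g13 NOR g2 = 1 NOR 0 = 0

g9 = 0  g14 = 0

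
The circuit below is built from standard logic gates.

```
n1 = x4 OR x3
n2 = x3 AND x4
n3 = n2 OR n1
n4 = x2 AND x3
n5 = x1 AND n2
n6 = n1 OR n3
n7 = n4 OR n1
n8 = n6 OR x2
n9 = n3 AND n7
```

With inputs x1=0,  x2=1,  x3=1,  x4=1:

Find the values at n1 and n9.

n1 = 1, n9 = 1

n1 = x4 OR x3 = 1 OR 1 = 1
n2 = x3 AND x4 = 1 AND 1 = 1
n3 = n2 OR n1 = 1 OR 1 = 1
n4 = x2 AND x3 = 1 AND 1 = 1
n7 = n4 OR n1 = 1 OR 1 = 1
n9 = n3 AND n7 = 1 AND 1 = 1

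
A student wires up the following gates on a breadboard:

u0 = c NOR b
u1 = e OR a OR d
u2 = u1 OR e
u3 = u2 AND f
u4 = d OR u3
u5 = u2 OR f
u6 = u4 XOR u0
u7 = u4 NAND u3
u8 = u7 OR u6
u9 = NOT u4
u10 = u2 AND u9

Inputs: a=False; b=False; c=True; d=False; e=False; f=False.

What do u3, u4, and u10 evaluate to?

u1 = e OR a OR d = False OR False OR False = False
u2 = u1 OR e = False OR False = False
u3 = u2 AND f = False AND False = False
u4 = d OR u3 = False OR False = False
u9 = NOT u4 = NOT False = True
u10 = u2 AND u9 = False AND True = False

u3 = False, u4 = False, u10 = False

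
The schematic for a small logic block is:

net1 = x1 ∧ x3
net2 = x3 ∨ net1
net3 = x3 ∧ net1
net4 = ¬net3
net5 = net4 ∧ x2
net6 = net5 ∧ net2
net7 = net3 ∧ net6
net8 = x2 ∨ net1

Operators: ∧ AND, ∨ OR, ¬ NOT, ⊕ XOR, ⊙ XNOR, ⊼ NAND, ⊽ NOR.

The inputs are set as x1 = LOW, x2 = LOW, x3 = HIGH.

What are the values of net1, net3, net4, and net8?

net1 = LOW, net3 = LOW, net4 = HIGH, net8 = LOW

net1 = x1 AND x3 = LOW AND HIGH = LOW
net3 = x3 AND net1 = HIGH AND LOW = LOW
net4 = NOT net3 = NOT LOW = HIGH
net8 = x2 OR net1 = LOW OR LOW = LOW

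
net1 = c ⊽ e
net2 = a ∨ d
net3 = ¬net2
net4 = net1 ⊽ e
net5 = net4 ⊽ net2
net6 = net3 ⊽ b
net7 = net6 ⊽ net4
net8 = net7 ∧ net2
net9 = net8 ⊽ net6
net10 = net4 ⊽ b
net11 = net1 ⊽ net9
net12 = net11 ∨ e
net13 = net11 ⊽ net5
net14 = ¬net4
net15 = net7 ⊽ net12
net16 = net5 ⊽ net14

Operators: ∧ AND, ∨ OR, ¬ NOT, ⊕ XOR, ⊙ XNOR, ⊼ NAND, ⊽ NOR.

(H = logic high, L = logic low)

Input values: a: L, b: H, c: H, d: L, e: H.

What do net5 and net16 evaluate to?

net5 = H  net16 = L

net1 = c NOR e = H NOR H = L
net2 = a OR d = L OR L = L
net4 = net1 NOR e = L NOR H = L
net5 = net4 NOR net2 = L NOR L = H
net14 = NOT net4 = NOT L = H
net16 = net5 NOR net14 = H NOR H = L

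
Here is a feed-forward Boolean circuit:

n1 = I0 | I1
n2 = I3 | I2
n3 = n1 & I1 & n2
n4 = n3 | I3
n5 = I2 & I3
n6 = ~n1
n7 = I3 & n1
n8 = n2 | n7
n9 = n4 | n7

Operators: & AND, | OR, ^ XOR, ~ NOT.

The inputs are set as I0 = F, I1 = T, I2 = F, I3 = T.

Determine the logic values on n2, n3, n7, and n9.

n1 = I0 OR I1 = F OR T = T
n2 = I3 OR I2 = T OR F = T
n3 = n1 AND I1 AND n2 = T AND T AND T = T
n4 = n3 OR I3 = T OR T = T
n7 = I3 AND n1 = T AND T = T
n9 = n4 OR n7 = T OR T = T

n2 = T; n3 = T; n7 = T; n9 = T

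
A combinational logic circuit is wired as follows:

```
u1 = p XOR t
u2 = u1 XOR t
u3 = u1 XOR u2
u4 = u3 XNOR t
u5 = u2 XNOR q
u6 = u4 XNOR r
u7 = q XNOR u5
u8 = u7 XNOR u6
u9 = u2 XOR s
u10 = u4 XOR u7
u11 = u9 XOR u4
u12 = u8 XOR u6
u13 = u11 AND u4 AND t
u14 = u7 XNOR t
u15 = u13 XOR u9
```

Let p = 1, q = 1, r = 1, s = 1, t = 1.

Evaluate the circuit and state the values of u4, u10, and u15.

u4 = 1, u10 = 0, u15 = 1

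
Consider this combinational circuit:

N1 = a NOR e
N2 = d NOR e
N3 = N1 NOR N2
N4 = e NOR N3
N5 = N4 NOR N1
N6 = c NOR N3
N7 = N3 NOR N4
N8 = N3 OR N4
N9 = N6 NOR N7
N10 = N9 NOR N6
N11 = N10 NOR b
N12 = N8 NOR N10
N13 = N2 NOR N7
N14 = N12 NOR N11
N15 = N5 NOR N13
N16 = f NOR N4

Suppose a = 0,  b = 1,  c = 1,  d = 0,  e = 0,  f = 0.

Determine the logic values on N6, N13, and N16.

N6 = 0, N13 = 0, N16 = 0

N1 = a NOR e = 0 NOR 0 = 1
N2 = d NOR e = 0 NOR 0 = 1
N3 = N1 NOR N2 = 1 NOR 1 = 0
N4 = e NOR N3 = 0 NOR 0 = 1
N6 = c NOR N3 = 1 NOR 0 = 0
N7 = N3 NOR N4 = 0 NOR 1 = 0
N13 = N2 NOR N7 = 1 NOR 0 = 0
N16 = f NOR N4 = 0 NOR 1 = 0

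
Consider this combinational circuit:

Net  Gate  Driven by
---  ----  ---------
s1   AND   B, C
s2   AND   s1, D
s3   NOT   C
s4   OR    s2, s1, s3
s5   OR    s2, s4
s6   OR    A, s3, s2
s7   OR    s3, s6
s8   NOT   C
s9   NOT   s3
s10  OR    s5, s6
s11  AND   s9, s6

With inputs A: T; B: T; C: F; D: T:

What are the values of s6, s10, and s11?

s6 = T, s10 = T, s11 = F

s1 = B AND C = T AND F = F
s2 = s1 AND D = F AND T = F
s3 = NOT C = NOT F = T
s4 = s2 OR s1 OR s3 = F OR F OR T = T
s5 = s2 OR s4 = F OR T = T
s6 = A OR s3 OR s2 = T OR T OR F = T
s9 = NOT s3 = NOT T = F
s10 = s5 OR s6 = T OR T = T
s11 = s9 AND s6 = F AND T = F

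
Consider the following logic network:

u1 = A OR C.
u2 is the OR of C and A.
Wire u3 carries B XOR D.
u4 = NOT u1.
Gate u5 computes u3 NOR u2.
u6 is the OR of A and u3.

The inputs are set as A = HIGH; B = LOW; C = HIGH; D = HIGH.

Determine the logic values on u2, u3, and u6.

u2 = HIGH, u3 = HIGH, u6 = HIGH

u2 = C OR A = HIGH OR HIGH = HIGH
u3 = B XOR D = LOW XOR HIGH = HIGH
u6 = A OR u3 = HIGH OR HIGH = HIGH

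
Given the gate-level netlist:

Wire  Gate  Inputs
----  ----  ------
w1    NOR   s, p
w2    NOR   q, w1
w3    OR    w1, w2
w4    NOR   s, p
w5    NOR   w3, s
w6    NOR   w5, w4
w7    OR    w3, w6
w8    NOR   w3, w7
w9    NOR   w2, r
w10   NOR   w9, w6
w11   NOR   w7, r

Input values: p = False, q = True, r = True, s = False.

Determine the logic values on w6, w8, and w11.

w1 = s NOR p = False NOR False = True
w2 = q NOR w1 = True NOR True = False
w3 = w1 OR w2 = True OR False = True
w4 = s NOR p = False NOR False = True
w5 = w3 NOR s = True NOR False = False
w6 = w5 NOR w4 = False NOR True = False
w7 = w3 OR w6 = True OR False = True
w8 = w3 NOR w7 = True NOR True = False
w11 = w7 NOR r = True NOR True = False

w6 = False, w8 = False, w11 = False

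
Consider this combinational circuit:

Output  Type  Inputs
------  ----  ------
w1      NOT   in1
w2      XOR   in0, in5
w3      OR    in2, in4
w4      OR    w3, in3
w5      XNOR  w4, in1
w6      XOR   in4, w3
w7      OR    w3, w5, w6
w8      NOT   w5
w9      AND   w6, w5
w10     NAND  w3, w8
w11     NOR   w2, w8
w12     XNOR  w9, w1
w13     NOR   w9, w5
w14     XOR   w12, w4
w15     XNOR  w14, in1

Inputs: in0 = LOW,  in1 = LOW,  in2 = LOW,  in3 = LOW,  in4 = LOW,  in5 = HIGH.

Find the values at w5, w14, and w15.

w5 = HIGH, w14 = LOW, w15 = HIGH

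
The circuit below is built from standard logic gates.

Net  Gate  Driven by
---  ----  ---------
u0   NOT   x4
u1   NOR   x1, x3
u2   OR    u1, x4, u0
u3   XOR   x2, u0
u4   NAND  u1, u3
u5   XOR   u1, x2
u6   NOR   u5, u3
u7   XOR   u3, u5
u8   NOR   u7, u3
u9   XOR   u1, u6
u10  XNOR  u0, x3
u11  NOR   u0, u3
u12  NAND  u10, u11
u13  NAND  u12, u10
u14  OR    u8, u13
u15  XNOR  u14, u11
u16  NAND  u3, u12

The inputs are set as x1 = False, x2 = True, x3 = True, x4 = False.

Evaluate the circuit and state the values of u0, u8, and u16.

u0 = True, u8 = False, u16 = True

u0 = NOT x4 = NOT False = True
u1 = x1 NOR x3 = False NOR True = False
u3 = x2 XOR u0 = True XOR True = False
u5 = u1 XOR x2 = False XOR True = True
u7 = u3 XOR u5 = False XOR True = True
u8 = u7 NOR u3 = True NOR False = False
u10 = u0 XNOR x3 = True XNOR True = True
u11 = u0 NOR u3 = True NOR False = False
u12 = u10 NAND u11 = True NAND False = True
u16 = u3 NAND u12 = False NAND True = True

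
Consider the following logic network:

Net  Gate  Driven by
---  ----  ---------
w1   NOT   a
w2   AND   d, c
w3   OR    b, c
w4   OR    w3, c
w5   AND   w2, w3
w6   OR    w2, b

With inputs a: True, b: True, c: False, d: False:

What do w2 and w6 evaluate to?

w2 = d AND c = False AND False = False
w6 = w2 OR b = False OR True = True

w2 = False, w6 = True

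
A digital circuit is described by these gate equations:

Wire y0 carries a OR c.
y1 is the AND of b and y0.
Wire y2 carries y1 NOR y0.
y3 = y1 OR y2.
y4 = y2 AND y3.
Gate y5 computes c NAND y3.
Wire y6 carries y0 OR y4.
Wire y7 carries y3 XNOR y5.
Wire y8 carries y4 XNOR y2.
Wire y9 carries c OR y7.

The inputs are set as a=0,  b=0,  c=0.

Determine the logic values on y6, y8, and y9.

y6 = 1, y8 = 1, y9 = 1

y0 = a OR c = 0 OR 0 = 0
y1 = b AND y0 = 0 AND 0 = 0
y2 = y1 NOR y0 = 0 NOR 0 = 1
y3 = y1 OR y2 = 0 OR 1 = 1
y4 = y2 AND y3 = 1 AND 1 = 1
y5 = c NAND y3 = 0 NAND 1 = 1
y6 = y0 OR y4 = 0 OR 1 = 1
y7 = y3 XNOR y5 = 1 XNOR 1 = 1
y8 = y4 XNOR y2 = 1 XNOR 1 = 1
y9 = c OR y7 = 0 OR 1 = 1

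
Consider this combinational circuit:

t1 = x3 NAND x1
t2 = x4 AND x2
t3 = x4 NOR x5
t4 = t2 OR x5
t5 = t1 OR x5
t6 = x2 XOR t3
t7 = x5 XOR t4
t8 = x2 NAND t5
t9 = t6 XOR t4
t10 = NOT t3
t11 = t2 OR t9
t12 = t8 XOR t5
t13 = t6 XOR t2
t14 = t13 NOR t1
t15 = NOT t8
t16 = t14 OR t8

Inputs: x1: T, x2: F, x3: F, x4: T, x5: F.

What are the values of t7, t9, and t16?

t1 = x3 NAND x1 = F NAND T = T
t2 = x4 AND x2 = T AND F = F
t3 = x4 NOR x5 = T NOR F = F
t4 = t2 OR x5 = F OR F = F
t5 = t1 OR x5 = T OR F = T
t6 = x2 XOR t3 = F XOR F = F
t7 = x5 XOR t4 = F XOR F = F
t8 = x2 NAND t5 = F NAND T = T
t9 = t6 XOR t4 = F XOR F = F
t13 = t6 XOR t2 = F XOR F = F
t14 = t13 NOR t1 = F NOR T = F
t16 = t14 OR t8 = F OR T = T

t7 = F, t9 = F, t16 = T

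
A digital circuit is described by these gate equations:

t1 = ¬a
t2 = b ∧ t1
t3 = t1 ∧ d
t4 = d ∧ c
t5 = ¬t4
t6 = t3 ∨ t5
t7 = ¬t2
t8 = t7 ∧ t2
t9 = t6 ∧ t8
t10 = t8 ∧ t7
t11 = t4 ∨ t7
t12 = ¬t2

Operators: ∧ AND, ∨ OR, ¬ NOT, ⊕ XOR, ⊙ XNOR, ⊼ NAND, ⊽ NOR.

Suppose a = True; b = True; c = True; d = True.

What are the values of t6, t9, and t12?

t6 = False  t9 = False  t12 = True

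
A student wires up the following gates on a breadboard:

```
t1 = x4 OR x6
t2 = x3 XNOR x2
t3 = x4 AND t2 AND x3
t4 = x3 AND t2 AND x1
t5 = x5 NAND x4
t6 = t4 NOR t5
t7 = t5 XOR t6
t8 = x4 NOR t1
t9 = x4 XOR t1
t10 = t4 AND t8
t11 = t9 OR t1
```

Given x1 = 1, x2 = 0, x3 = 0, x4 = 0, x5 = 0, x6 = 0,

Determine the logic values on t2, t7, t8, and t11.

t1 = x4 OR x6 = 0 OR 0 = 0
t2 = x3 XNOR x2 = 0 XNOR 0 = 1
t4 = x3 AND t2 AND x1 = 0 AND 1 AND 1 = 0
t5 = x5 NAND x4 = 0 NAND 0 = 1
t6 = t4 NOR t5 = 0 NOR 1 = 0
t7 = t5 XOR t6 = 1 XOR 0 = 1
t8 = x4 NOR t1 = 0 NOR 0 = 1
t9 = x4 XOR t1 = 0 XOR 0 = 0
t11 = t9 OR t1 = 0 OR 0 = 0

t2 = 1, t7 = 1, t8 = 1, t11 = 0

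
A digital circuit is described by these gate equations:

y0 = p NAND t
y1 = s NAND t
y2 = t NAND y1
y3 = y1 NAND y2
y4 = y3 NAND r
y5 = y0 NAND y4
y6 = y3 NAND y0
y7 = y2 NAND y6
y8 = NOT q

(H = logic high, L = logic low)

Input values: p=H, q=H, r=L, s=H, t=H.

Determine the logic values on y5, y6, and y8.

y5 = H  y6 = H  y8 = L

y0 = p NAND t = H NAND H = L
y1 = s NAND t = H NAND H = L
y2 = t NAND y1 = H NAND L = H
y3 = y1 NAND y2 = L NAND H = H
y4 = y3 NAND r = H NAND L = H
y5 = y0 NAND y4 = L NAND H = H
y6 = y3 NAND y0 = H NAND L = H
y8 = NOT q = NOT H = L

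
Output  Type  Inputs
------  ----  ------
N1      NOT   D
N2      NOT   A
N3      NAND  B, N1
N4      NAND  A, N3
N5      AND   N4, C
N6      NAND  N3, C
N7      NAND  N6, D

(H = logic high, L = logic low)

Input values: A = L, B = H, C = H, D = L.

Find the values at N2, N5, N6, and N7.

N1 = NOT D = NOT L = H
N2 = NOT A = NOT L = H
N3 = B NAND N1 = H NAND H = L
N4 = A NAND N3 = L NAND L = H
N5 = N4 AND C = H AND H = H
N6 = N3 NAND C = L NAND H = H
N7 = N6 NAND D = H NAND L = H

N2 = H, N5 = H, N6 = H, N7 = H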